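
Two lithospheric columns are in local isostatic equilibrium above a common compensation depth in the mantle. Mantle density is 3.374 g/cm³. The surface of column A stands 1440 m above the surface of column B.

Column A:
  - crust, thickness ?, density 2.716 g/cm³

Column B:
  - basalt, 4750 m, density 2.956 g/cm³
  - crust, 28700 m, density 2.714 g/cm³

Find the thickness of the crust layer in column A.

39200 m

Take the compensation level at the base of the deeper column (depth z_c below the surface of column A) and equate Σ ρ_i t_i down to z_c; mantle fills any gap and the z_c terms cancel.
Column A: x×2.716 + (z_c − 0 − x)×3.374
Column B: 1440×0 + 4750×2.956 + 28700×2.714 + (z_c − 1440 − 33450)×3.374
The z_c×3.374 term appears on both sides and cancels. Collect the known terms of each column as K = Σ(ρt)_known − 3.374 × (depth of known layers): K_A = 0 − 3.374×0 = 0; K_B = 91932.8 − 3.374×(1440 + 33450) = −25786.06.
Balance: K_A − x×(3.374 − 2.716) = K_B, so x = (K_A − K_B)/(3.374 − 2.716) = 25786.1/0.658 = 39200 m.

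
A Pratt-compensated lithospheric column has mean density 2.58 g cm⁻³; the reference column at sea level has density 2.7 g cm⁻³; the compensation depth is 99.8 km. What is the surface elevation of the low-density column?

4.64 km

ρ_ref D = ρ (D + h) → h = D (ρ_ref − ρ)/ρ.
h = 99.8 km × (2.7 − 2.58)/2.58 = 4.64 km.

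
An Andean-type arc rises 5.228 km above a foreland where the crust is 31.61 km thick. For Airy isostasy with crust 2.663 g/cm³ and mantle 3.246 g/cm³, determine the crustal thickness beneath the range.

60.7 km

Root depth r = h ρ_c / (ρ_m − ρ_c) = 5.228 km × 2.663 / 0.583 = 23.88 km.
Total thickness = T + h + r = 31.61 km + 5.228 km + 23.88 km = 60.7 km.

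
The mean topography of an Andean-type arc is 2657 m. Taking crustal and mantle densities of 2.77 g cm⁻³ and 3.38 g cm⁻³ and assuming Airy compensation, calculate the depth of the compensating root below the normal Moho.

12100 m

Equating mass per unit area of the two columns: the weight of the topography is balanced by the buoyancy of the root, ρ_c h = (ρ_m − ρ_c) r.
r = h · ρ_c / (ρ_m − ρ_c) = 2657 m × 2.77 / (3.38 − 2.77) = 12100 m.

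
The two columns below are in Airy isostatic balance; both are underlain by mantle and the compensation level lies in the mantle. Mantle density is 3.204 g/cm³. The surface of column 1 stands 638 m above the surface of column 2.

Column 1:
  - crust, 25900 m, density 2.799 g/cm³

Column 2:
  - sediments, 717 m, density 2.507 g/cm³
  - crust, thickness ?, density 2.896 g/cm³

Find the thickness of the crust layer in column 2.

Take the compensation level at the base of the deeper column (depth z_c below the surface of column 1) and equate Σ ρ_i t_i down to z_c; mantle fills any gap and the z_c terms cancel.
Column 1: 25900×2.799 + (z_c − 25900)×3.204
Column 2: 638×0 + 717×2.507 + x×2.896 + (z_c − 638 − 717 − x)×3.204
The z_c×3.204 term appears on both sides and cancels. Collect the known terms of each column as K = Σ(ρt)_known − 3.204 × (depth of known layers): K_1 = 72494.1 − 3.204×25900 = −10489.5; K_2 = 1797.519 − 3.204×(638 + 717) = −2543.901.
Balance: K_1 = K_2 − x×(3.204 − 2.896), so x = (K_2 − K_1)/(3.204 − 2.896) = 7945.6/0.308 = 25800 m.

25800 m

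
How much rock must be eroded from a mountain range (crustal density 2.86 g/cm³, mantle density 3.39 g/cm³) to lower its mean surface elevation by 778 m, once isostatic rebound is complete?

4980 m

Net drop Δ = e − u = e − e ρ_c/ρ_m = e (ρ_m − ρ_c)/ρ_m.
e = Δ ρ_m/(ρ_m − ρ_c) = 778 m × 3.39/0.53 = 4980 m.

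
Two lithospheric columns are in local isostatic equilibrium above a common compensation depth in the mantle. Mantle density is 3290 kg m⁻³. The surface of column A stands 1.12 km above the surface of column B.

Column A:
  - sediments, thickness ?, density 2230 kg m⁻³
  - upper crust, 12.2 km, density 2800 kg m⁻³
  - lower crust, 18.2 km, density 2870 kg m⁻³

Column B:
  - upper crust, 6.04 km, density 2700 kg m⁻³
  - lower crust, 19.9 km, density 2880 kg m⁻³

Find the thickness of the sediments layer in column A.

1.68 km

Take the compensation level at the base of the deeper column (depth z_c below the surface of column A) and equate Σ ρ_i t_i down to z_c; mantle fills any gap and the z_c terms cancel.
Column A: x×2230 + 12.2×2800 + 18.2×2870 + (z_c − 30.4 − x)×3290
Column B: 1.12×0 + 6.04×2700 + 19.9×2880 + (z_c − 1.12 − 25.94)×3290
The z_c×3290 term appears on both sides and cancels. Collect the known terms of each column as K = Σ(ρt)_known − 3290 × (depth of known layers): K_A = 86394 − 3290×30.4 = −13622; K_B = 73620 − 3290×(1.12 + 25.94) = −15407.4.
Balance: K_A − x×(3290 − 2230) = K_B, so x = (K_A − K_B)/(3290 − 2230) = 1785.4/1060 = 1.68 km.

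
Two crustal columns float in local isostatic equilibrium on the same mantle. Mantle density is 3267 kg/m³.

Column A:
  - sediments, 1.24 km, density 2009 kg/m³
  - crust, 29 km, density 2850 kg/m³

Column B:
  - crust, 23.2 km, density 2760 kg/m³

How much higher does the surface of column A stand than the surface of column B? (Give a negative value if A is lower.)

For any compensation level in the mantle, the mantle terms cancel and isostasy reduces to e = (Σt_A − Σt_B) − (Σ(ρt)_A − Σ(ρt)_B) / ρ_m.
Σt_A = 30.24 km; Σt_B = 23.2 km; Σ(ρt)_A = 85141.16; Σ(ρt)_B = 64032 (in km·kg/m³).
e = (30.24 − 23.2) − (85141.16 − 64032) / 3267 = 0.579 km.

0.579 km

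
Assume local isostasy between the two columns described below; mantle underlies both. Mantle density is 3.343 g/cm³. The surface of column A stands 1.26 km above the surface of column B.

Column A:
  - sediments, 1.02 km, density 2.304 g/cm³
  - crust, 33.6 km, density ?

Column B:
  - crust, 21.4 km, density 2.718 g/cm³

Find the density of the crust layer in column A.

Take the compensation level at the base of the deeper column (depth z_c below the surface of column A) and equate Σ ρ_i t_i down to z_c; mantle fills any gap and the z_c terms cancel.
Column A: 1.02×2.304 + 33.6×ρ + (z_c − 34.62)×3.343
Column B: 1.26×0 + 21.4×2.718 + (z_c − 1.26 − 21.4)×3.343
The z_c×3.343 term appears on both sides and cancels. Collect the known terms of each column as K = Σ(ρt)_known − 3.343 × (depth of known layers): K_A = 2.35008 − 3.343×34.62 = −113.38458; K_B = 58.1652 − 3.343×(1.26 + 21.4) = −17.58718.
Balance: K_A + 33.6×ρ = K_B, so ρ = (K_B − K_A)/33.6 = 95.7974/33.6 = 2.85 g/cm³.

2.85 g/cm³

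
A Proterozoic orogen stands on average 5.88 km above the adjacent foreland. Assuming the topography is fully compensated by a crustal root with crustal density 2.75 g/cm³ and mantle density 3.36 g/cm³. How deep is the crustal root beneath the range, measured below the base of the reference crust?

26.5 km

Equating mass per unit area of the two columns: the weight of the topography is balanced by the buoyancy of the root, ρ_c h = (ρ_m − ρ_c) r.
r = h · ρ_c / (ρ_m − ρ_c) = 5.88 km × 2.75 / (3.36 − 2.75) = 26.5 km.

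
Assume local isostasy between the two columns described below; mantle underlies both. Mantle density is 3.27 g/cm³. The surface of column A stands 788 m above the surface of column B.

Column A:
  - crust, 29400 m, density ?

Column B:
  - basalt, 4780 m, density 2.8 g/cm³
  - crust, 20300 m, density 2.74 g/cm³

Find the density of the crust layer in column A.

Take the compensation level at the base of the deeper column (depth z_c below the surface of column A) and equate Σ ρ_i t_i down to z_c; mantle fills any gap and the z_c terms cancel.
Column A: 29400×ρ + (z_c − 29400)×3.27
Column B: 788×0 + 4780×2.8 + 20300×2.74 + (z_c − 788 − 25080)×3.27
The z_c×3.27 term appears on both sides and cancels. Collect the known terms of each column as K = Σ(ρt)_known − 3.27 × (depth of known layers): K_A = 0 − 3.27×29400 = −96138; K_B = 69006 − 3.27×(788 + 25080) = −15582.36.
Balance: K_A + 29400×ρ = K_B, so ρ = (K_B − K_A)/29400 = 80555.6/29400 = 2.74 g/cm³.

2.74 g/cm³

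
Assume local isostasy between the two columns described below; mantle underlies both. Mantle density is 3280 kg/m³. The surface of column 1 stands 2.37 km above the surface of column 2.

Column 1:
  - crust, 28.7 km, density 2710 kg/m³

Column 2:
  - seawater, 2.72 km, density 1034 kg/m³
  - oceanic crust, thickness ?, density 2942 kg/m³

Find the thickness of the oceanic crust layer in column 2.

7.33 km

Take the compensation level at the base of the deeper column (depth z_c below the surface of column 1) and equate Σ ρ_i t_i down to z_c; mantle fills any gap and the z_c terms cancel.
Column 1: 28.7×2710 + (z_c − 28.7)×3280
Column 2: 2.37×0 + 2.72×1034 + x×2942 + (z_c − 2.37 − 2.72 − x)×3280
The z_c×3280 term appears on both sides and cancels. Collect the known terms of each column as K = Σ(ρt)_known − 3280 × (depth of known layers): K_1 = 77777 − 3280×28.7 = −16359; K_2 = 2812.48 − 3280×(2.37 + 2.72) = −13882.72.
Balance: K_1 = K_2 − x×(3280 − 2942), so x = (K_2 − K_1)/(3280 − 2942) = 2476.28/338 = 7.33 km.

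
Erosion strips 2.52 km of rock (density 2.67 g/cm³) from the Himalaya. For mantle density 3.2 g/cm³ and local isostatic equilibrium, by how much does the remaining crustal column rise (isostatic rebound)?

2.1 km

Unloading: uplift u = e ρ_c/ρ_m = 2.52 km × 2.67/3.2 = 2.1 km.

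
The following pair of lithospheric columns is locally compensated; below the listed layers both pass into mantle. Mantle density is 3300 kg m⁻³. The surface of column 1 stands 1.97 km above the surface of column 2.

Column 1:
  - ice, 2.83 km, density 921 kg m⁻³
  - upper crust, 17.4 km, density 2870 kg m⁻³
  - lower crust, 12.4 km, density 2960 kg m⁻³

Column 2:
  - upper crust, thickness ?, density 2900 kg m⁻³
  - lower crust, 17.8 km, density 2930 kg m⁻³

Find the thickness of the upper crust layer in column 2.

13.4 km

Take the compensation level at the base of the deeper column (depth z_c below the surface of column 1) and equate Σ ρ_i t_i down to z_c; mantle fills any gap and the z_c terms cancel.
Column 1: 2.83×921 + 17.4×2870 + 12.4×2960 + (z_c − 32.63)×3300
Column 2: 1.97×0 + x×2900 + 17.8×2930 + (z_c − 1.97 − 17.8 − x)×3300
The z_c×3300 term appears on both sides and cancels. Collect the known terms of each column as K = Σ(ρt)_known − 3300 × (depth of known layers): K_1 = 89248.43 − 3300×32.63 = −18430.57; K_2 = 52154 − 3300×(1.97 + 17.8) = −13087.
Balance: K_1 = K_2 − x×(3300 − 2900), so x = (K_2 − K_1)/(3300 − 2900) = 5343.57/400 = 13.4 km.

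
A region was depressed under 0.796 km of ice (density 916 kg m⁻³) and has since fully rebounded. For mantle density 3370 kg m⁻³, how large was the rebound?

0.216 km

Removing the load lets mantle flow back in; uplift u satisfies ρ_ice t = ρ_m u.
u = t ρ_ice/ρ_m = 0.796 km × 916/3370 = 0.216 km.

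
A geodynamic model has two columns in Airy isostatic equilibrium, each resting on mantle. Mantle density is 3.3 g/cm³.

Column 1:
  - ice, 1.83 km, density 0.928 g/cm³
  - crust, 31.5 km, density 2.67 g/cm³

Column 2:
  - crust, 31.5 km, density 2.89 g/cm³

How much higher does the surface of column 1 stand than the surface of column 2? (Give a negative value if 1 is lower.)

For any compensation level in the mantle, the mantle terms cancel and isostasy reduces to e = (Σt_1 − Σt_2) − (Σ(ρt)_1 − Σ(ρt)_2) / ρ_m.
Σt_1 = 33.33 km; Σt_2 = 31.5 km; Σ(ρt)_1 = 85.80324; Σ(ρt)_2 = 91.035 (in km·g/cm³).
e = (33.33 − 31.5) − (85.80324 − 91.035) / 3.3 = 3.42 km.

3.42 km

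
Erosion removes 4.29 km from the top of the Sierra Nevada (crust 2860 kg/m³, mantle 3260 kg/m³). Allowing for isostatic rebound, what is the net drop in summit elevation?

0.526 km

Rebound u = e ρ_c/ρ_m = 4.29 km × 2860/3260 = 3.764 km.
Net surface drop = e − u = 4.29 km − 3.764 km = e (ρ_m − ρ_c)/ρ_m = 0.526 km.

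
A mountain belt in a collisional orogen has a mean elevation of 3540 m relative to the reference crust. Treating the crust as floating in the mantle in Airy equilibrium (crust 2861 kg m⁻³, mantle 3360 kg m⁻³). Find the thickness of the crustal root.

Equating mass per unit area of the two columns: the weight of the topography is balanced by the buoyancy of the root, ρ_c h = (ρ_m − ρ_c) r.
r = h · ρ_c / (ρ_m − ρ_c) = 3540 m × 2861 / (3360 − 2861) = 20300 m.

20300 m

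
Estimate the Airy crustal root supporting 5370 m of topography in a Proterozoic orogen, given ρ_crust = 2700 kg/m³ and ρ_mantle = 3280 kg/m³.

25000 m

Isostatic balance requires: the weight of the topography is balanced by the buoyancy of the root, ρ_c h = (ρ_m − ρ_c) r.
r = h · ρ_c / (ρ_m − ρ_c) = 5370 m × 2700 / (3280 − 2700) = 25000 m.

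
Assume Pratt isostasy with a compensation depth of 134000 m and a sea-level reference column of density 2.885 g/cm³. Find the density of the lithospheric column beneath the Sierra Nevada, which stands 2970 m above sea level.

2.82 g/cm³

Pratt balance: ρ_ref D = ρ (D + h).
ρ = ρ_ref D/(D + h) = 2.885 × 134000 m/(134000 m + 2970 m) = 2.82 g/cm³.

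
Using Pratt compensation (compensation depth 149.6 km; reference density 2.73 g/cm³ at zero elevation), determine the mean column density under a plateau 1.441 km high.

2.7 g/cm³

Pratt balance: ρ_ref D = ρ (D + h).
ρ = ρ_ref D/(D + h) = 2.73 × 149.6 km/(149.6 km + 1.441 km) = 2.7 g/cm³.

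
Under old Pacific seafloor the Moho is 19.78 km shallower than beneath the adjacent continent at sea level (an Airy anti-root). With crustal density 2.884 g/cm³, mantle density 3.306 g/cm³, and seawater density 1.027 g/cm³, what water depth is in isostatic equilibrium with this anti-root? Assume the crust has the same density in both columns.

4.49 km

Replacing a thickness d of crust by seawater at the top must be balanced by replacing crust with mantle at the base: d (ρ_c − ρ_w) = a (ρ_m − ρ_c).
d = a (ρ_m − ρ_c)/(ρ_c − ρ_w) = 19.78 km × 0.422/1.857 = 4.49 km.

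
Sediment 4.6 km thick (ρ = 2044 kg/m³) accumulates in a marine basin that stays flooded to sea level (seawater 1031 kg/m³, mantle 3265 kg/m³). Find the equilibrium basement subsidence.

2.09 km

Submarine loading: the sediment displaces seawater, and the subsidence is in turn flooded, so s (ρ_m − ρ_w) = t (ρ_sed − ρ_w).
s = 4.6 km × (2044 − 1031) / (3265 − 1031) = 2.09 km.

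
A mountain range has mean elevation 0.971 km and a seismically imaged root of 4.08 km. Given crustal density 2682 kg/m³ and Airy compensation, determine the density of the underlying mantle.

Airy balance: ρ_c h = (ρ_m − ρ_c) r → ρ_m = ρ_c (1 + h/r).
ρ_m = 2682 × (1 + 0.971 km/4.08 km) = 3320 kg/m³.

3320 kg/m³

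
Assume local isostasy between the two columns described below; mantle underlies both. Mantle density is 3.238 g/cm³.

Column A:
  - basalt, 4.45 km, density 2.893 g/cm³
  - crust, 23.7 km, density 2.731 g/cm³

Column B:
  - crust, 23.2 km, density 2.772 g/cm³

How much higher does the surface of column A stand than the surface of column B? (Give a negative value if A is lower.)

For any compensation level in the mantle, the mantle terms cancel and isostasy reduces to e = (Σt_A − Σt_B) − (Σ(ρt)_A − Σ(ρt)_B) / ρ_m.
Σt_A = 28.15 km; Σt_B = 23.2 km; Σ(ρt)_A = 77.59855; Σ(ρt)_B = 64.3104 (in km·g/cm³).
e = (28.15 − 23.2) − (77.59855 − 64.3104) / 3.238 = 0.846 km.

0.846 km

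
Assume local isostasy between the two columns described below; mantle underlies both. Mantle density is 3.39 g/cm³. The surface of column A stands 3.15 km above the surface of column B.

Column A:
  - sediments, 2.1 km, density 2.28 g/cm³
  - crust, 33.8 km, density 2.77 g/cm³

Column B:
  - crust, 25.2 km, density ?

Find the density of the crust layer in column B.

2.89 g/cm³

Take the compensation level at the base of the deeper column (depth z_c below the surface of column A) and equate Σ ρ_i t_i down to z_c; mantle fills any gap and the z_c terms cancel.
Column A: 2.1×2.28 + 33.8×2.77 + (z_c − 35.9)×3.39
Column B: 3.15×0 + 25.2×ρ + (z_c − 3.15 − 25.2)×3.39
The z_c×3.39 term appears on both sides and cancels. Collect the known terms of each column as K = Σ(ρt)_known − 3.39 × (depth of known layers): K_A = 98.414 − 3.39×35.9 = −23.287; K_B = 0 − 3.39×(3.15 + 25.2) = −96.1065.
Balance: K_A = K_B + 25.2×ρ, so ρ = (K_A − K_B)/25.2 = 72.8195/25.2 = 2.89 g/cm³.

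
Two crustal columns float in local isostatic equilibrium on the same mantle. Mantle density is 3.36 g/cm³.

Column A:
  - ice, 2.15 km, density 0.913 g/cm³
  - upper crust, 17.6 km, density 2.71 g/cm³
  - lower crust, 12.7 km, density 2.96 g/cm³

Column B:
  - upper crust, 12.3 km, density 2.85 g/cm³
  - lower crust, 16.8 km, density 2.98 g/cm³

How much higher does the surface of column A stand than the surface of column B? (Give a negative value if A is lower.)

2.72 km

For any compensation level in the mantle, the mantle terms cancel and isostasy reduces to e = (Σt_A − Σt_B) − (Σ(ρt)_A − Σ(ρt)_B) / ρ_m.
Σt_A = 32.45 km; Σt_B = 29.1 km; Σ(ρt)_A = 87.25095; Σ(ρt)_B = 85.119 (in km·g/cm³).
e = (32.45 − 29.1) − (87.25095 − 85.119) / 3.36 = 2.72 km.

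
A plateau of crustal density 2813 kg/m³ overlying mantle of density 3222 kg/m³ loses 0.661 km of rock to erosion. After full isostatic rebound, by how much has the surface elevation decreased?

Rebound u = e ρ_c/ρ_m = 0.661 km × 2813/3222 = 0.5771 km.
Net surface drop = e − u = 0.661 km − 0.5771 km = e (ρ_m − ρ_c)/ρ_m = 0.0839 km.

0.0839 km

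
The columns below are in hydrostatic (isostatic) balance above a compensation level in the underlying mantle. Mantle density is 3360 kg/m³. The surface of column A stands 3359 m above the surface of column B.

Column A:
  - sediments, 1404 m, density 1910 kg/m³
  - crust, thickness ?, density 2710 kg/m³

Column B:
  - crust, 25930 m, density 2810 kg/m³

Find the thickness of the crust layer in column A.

Take the compensation level at the base of the deeper column (depth z_c below the surface of column A) and equate Σ ρ_i t_i down to z_c; mantle fills any gap and the z_c terms cancel.
Column A: 1404×1910 + x×2710 + (z_c − 1404 − x)×3360
Column B: 3359×0 + 25930×2810 + (z_c − 3359 − 25930)×3360
The z_c×3360 term appears on both sides and cancels. Collect the known terms of each column as K = Σ(ρt)_known − 3360 × (depth of known layers): K_A = 2681640 − 3360×1404 = −2035800; K_B = 72863300 − 3360×(3359 + 25930) = −25547740.
Balance: K_A − x×(3360 − 2710) = K_B, so x = (K_A − K_B)/(3360 − 2710) = 23511900/650 = 36200 m.

36200 m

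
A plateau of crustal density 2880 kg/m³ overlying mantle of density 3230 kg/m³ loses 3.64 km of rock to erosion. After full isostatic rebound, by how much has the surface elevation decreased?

Rebound u = e ρ_c/ρ_m = 3.64 km × 2880/3230 = 3.246 km.
Net surface drop = e − u = 3.64 km − 3.246 km = e (ρ_m − ρ_c)/ρ_m = 0.394 km.

0.394 km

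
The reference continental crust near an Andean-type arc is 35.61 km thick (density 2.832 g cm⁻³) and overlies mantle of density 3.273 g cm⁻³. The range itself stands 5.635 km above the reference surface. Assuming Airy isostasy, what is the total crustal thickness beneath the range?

Root depth r = h ρ_c / (ρ_m − ρ_c) = 5.635 km × 2.832 / 0.441 = 36.19 km.
Total thickness = T + h + r = 35.61 km + 5.635 km + 36.19 km = 77.4 km.

77.4 km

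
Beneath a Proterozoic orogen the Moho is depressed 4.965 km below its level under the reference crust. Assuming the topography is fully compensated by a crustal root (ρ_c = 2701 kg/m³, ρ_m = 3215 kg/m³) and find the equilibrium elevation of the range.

In Airy isostatic equilibrium: ρ_c h = (ρ_m − ρ_c) r.
h = r (ρ_m − ρ_c) / ρ_c = 4.965 km × (3215 − 2701) / 2701 = 0.945 km.

0.945 km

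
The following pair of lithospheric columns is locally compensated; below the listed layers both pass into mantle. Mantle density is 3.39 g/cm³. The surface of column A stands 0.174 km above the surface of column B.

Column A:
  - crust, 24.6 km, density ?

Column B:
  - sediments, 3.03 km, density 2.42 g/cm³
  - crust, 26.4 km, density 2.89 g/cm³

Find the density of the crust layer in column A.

2.71 g/cm³

Take the compensation level at the base of the deeper column (depth z_c below the surface of column A) and equate Σ ρ_i t_i down to z_c; mantle fills any gap and the z_c terms cancel.
Column A: 24.6×ρ + (z_c − 24.6)×3.39
Column B: 0.174×0 + 3.03×2.42 + 26.4×2.89 + (z_c − 0.174 − 29.43)×3.39
The z_c×3.39 term appears on both sides and cancels. Collect the known terms of each column as K = Σ(ρt)_known − 3.39 × (depth of known layers): K_A = 0 − 3.39×24.6 = −83.394; K_B = 83.6286 − 3.39×(0.174 + 29.43) = −16.72896.
Balance: K_A + 24.6×ρ = K_B, so ρ = (K_B − K_A)/24.6 = 66.665/24.6 = 2.71 g/cm³.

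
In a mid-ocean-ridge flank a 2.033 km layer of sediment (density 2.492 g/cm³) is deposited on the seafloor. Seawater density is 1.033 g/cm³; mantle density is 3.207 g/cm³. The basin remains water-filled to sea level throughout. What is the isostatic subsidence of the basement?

Submarine loading: the sediment displaces seawater, and the subsidence is in turn flooded, so s (ρ_m − ρ_w) = t (ρ_sed − ρ_w).
s = 2.033 km × (2.492 − 1.033) / (3.207 − 1.033) = 1.36 km.

1.36 km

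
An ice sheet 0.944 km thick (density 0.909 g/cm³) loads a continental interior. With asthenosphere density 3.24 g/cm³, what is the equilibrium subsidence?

Equating mass per unit area of the two columns: the ice load ρ_ice t is balanced by mantle displaced below, ρ_m s.
s = t ρ_ice / ρ_m = 0.944 km × 0.909/3.24 = 0.265 km.

0.265 km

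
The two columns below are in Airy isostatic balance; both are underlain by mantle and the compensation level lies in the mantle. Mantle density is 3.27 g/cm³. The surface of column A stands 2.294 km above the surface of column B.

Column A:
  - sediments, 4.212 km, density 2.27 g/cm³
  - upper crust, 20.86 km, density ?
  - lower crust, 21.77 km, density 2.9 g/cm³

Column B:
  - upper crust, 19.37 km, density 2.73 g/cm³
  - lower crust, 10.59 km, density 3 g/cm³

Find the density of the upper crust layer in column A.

Take the compensation level at the base of the deeper column (depth z_c below the surface of column A) and equate Σ ρ_i t_i down to z_c; mantle fills any gap and the z_c terms cancel.
Column A: 4.212×2.27 + 20.86×ρ + 21.77×2.9 + (z_c − 46.842)×3.27
Column B: 2.294×0 + 19.37×2.73 + 10.59×3 + (z_c − 2.294 − 29.96)×3.27
The z_c×3.27 term appears on both sides and cancels. Collect the known terms of each column as K = Σ(ρt)_known − 3.27 × (depth of known layers): K_A = 72.69424 − 3.27×46.842 = −80.4791; K_B = 84.6501 − 3.27×(2.294 + 29.96) = −20.82048.
Balance: K_A + 20.86×ρ = K_B, so ρ = (K_B − K_A)/20.86 = 59.6586/20.86 = 2.86 g/cm³.

2.86 g/cm³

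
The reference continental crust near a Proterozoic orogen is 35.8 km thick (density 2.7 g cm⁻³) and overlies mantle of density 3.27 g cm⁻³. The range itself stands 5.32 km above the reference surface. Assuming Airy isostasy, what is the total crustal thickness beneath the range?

66.3 km

Root depth r = h ρ_c / (ρ_m − ρ_c) = 5.32 km × 2.7 / 0.57 = 25.2 km.
Total thickness = T + h + r = 35.8 km + 5.32 km + 25.2 km = 66.3 km.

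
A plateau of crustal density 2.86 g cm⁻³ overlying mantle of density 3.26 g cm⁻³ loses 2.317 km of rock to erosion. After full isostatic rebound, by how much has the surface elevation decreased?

Rebound u = e ρ_c/ρ_m = 2.317 km × 2.86/3.26 = 2.033 km.
Net surface drop = e − u = 2.317 km − 2.033 km = e (ρ_m − ρ_c)/ρ_m = 0.284 km.

0.284 km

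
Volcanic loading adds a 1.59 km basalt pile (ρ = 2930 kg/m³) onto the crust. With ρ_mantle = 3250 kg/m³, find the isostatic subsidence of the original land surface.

1.43 km

Subaerial loading: s = t ρ_load / ρ_m.
s = 1.59 km × 2930/3250 = 1.43 km.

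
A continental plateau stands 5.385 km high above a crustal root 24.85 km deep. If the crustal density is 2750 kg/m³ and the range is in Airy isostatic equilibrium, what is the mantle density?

Airy balance: ρ_c h = (ρ_m − ρ_c) r → ρ_m = ρ_c (1 + h/r).
ρ_m = 2750 × (1 + 5.385 km/24.85 km) = 3350 kg/m³.

3350 kg/m³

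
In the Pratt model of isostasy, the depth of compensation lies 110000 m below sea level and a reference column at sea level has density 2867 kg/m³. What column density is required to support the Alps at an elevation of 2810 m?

Pratt balance: ρ_ref D = ρ (D + h).
ρ = ρ_ref D/(D + h) = 2867 × 110000 m/(110000 m + 2810 m) = 2800 kg/m³.

2800 kg/m³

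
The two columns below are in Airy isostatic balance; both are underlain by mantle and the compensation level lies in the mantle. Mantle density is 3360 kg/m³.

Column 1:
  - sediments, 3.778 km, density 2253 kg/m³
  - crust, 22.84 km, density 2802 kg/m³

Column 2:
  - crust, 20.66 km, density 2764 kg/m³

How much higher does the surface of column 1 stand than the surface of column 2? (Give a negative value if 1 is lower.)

For any compensation level in the mantle, the mantle terms cancel and isostasy reduces to e = (Σt_1 − Σt_2) − (Σ(ρt)_1 − Σ(ρt)_2) / ρ_m.
Σt_1 = 26.618 km; Σt_2 = 20.66 km; Σ(ρt)_1 = 72509.514; Σ(ρt)_2 = 57104.24 (in km·kg/m³).
e = (26.618 − 20.66) − (72509.514 − 57104.24) / 3360 = 1.37 km.

1.37 km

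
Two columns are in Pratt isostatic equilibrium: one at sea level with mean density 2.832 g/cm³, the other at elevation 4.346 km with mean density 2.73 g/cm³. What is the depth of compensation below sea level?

ρ_ref D = ρ (D + h) → D (ρ_ref − ρ) = ρ h.
D = ρ h/(ρ_ref − ρ) = 2.73 × 4.346 km/(2.832 − 2.73) = 116 km.

116 km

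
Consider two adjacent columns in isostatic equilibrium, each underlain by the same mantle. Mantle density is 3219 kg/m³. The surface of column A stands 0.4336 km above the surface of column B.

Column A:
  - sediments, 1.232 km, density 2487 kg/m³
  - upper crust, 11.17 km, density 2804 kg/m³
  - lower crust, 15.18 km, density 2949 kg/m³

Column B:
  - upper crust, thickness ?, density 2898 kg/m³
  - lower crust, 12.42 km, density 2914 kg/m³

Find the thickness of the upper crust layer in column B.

13.9 km

Take the compensation level at the base of the deeper column (depth z_c below the surface of column A) and equate Σ ρ_i t_i down to z_c; mantle fills any gap and the z_c terms cancel.
Column A: 1.232×2487 + 11.17×2804 + 15.18×2949 + (z_c − 27.582)×3219
Column B: 0.4336×0 + x×2898 + 12.42×2914 + (z_c − 0.4336 − 12.42 − x)×3219
The z_c×3219 term appears on both sides and cancels. Collect the known terms of each column as K = Σ(ρt)_known − 3219 × (depth of known layers): K_A = 79150.484 − 3219×27.582 = −9635.974; K_B = 36191.88 − 3219×(0.4336 + 12.42) = −5183.8584.
Balance: K_A = K_B − x×(3219 − 2898), so x = (K_B − K_A)/(3219 − 2898) = 4452.12/321 = 13.9 km.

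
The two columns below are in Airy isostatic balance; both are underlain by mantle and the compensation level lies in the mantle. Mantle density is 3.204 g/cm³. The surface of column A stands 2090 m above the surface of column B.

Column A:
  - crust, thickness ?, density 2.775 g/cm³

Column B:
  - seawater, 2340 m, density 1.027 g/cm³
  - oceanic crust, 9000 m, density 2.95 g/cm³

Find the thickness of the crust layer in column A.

32800 m

Take the compensation level at the base of the deeper column (depth z_c below the surface of column A) and equate Σ ρ_i t_i down to z_c; mantle fills any gap and the z_c terms cancel.
Column A: x×2.775 + (z_c − 0 − x)×3.204
Column B: 2090×0 + 2340×1.027 + 9000×2.95 + (z_c − 2090 − 11340)×3.204
The z_c×3.204 term appears on both sides and cancels. Collect the known terms of each column as K = Σ(ρt)_known − 3.204 × (depth of known layers): K_A = 0 − 3.204×0 = 0; K_B = 28953.18 − 3.204×(2090 + 11340) = −14076.54.
Balance: K_A − x×(3.204 − 2.775) = K_B, so x = (K_A − K_B)/(3.204 − 2.775) = 14076.5/0.429 = 32800 m.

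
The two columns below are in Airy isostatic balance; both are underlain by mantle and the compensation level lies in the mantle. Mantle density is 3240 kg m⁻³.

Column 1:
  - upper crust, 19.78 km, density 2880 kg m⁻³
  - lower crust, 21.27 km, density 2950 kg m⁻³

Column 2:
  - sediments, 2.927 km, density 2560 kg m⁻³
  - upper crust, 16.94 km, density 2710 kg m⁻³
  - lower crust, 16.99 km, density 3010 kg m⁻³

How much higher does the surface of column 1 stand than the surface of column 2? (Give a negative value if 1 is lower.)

For any compensation level in the mantle, the mantle terms cancel and isostasy reduces to e = (Σt_1 − Σt_2) − (Σ(ρt)_1 − Σ(ρt)_2) / ρ_m.
Σt_1 = 41.05 km; Σt_2 = 36.857 km; Σ(ρt)_1 = 119712.9; Σ(ρt)_2 = 104540.42 (in km·kg m⁻³).
e = (41.05 − 36.857) − (119712.9 − 104540.42) / 3240 = −0.49 km.

−0.49 km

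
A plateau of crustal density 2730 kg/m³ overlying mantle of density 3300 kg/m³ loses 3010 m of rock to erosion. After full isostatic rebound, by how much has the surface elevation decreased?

520 m

Rebound u = e ρ_c/ρ_m = 3010 m × 2730/3300 = 2490 m.
Net surface drop = e − u = 3010 m − 2490 m = e (ρ_m − ρ_c)/ρ_m = 520 m.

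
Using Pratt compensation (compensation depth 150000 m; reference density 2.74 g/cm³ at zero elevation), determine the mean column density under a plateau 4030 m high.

2.67 g/cm³

Pratt balance: ρ_ref D = ρ (D + h).
ρ = ρ_ref D/(D + h) = 2.74 × 150000 m/(150000 m + 4030 m) = 2.67 g/cm³.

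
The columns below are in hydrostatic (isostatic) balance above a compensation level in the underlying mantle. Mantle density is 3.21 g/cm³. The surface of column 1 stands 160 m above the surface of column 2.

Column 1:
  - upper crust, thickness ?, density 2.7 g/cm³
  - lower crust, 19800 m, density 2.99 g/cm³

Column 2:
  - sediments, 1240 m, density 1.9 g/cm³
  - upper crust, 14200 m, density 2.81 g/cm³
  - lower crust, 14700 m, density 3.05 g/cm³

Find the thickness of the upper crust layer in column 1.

11400 m

Take the compensation level at the base of the deeper column (depth z_c below the surface of column 1) and equate Σ ρ_i t_i down to z_c; mantle fills any gap and the z_c terms cancel.
Column 1: x×2.7 + 19800×2.99 + (z_c − 19800 − x)×3.21
Column 2: 160×0 + 1240×1.9 + 14200×2.81 + 14700×3.05 + (z_c − 160 − 30140)×3.21
The z_c×3.21 term appears on both sides and cancels. Collect the known terms of each column as K = Σ(ρt)_known − 3.21 × (depth of known layers): K_1 = 59202 − 3.21×19800 = −4356; K_2 = 87093 − 3.21×(160 + 30140) = −10170.
Balance: K_1 − x×(3.21 − 2.7) = K_2, so x = (K_1 − K_2)/(3.21 − 2.7) = 5814/0.51 = 11400 m.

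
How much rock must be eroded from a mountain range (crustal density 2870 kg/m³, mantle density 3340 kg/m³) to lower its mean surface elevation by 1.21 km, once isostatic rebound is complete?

8.6 km

Net drop Δ = e − u = e − e ρ_c/ρ_m = e (ρ_m − ρ_c)/ρ_m.
e = Δ ρ_m/(ρ_m − ρ_c) = 1.21 km × 3340/470 = 8.6 km.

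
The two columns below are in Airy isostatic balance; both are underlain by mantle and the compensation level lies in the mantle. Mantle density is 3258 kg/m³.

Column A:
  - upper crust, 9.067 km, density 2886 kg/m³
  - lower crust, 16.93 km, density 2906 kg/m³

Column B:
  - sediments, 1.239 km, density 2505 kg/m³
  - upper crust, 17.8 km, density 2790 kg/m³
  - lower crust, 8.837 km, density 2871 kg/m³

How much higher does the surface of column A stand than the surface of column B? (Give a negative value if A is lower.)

For any compensation level in the mantle, the mantle terms cancel and isostasy reduces to e = (Σt_A − Σt_B) − (Σ(ρt)_A − Σ(ρt)_B) / ρ_m.
Σt_A = 25.997 km; Σt_B = 27.876 km; Σ(ρt)_A = 75365.942; Σ(ρt)_B = 78136.722 (in km·kg/m³).
e = (25.997 − 27.876) − (75365.942 − 78136.722) / 3258 = −1.03 km.

−1.03 km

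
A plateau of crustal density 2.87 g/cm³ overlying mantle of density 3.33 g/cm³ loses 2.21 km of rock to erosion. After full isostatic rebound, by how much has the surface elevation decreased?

0.305 km

Rebound u = e ρ_c/ρ_m = 2.21 km × 2.87/3.33 = 1.905 km.
Net surface drop = e − u = 2.21 km − 1.905 km = e (ρ_m − ρ_c)/ρ_m = 0.305 km.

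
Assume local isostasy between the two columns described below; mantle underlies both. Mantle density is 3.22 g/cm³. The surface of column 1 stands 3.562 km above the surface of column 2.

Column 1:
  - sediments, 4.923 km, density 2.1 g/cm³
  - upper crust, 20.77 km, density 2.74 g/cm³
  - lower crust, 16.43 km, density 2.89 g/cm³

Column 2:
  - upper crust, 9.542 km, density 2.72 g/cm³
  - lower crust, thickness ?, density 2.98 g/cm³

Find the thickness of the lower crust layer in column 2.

19.4 km

Take the compensation level at the base of the deeper column (depth z_c below the surface of column 1) and equate Σ ρ_i t_i down to z_c; mantle fills any gap and the z_c terms cancel.
Column 1: 4.923×2.1 + 20.77×2.74 + 16.43×2.89 + (z_c − 42.123)×3.22
Column 2: 3.562×0 + 9.542×2.72 + x×2.98 + (z_c − 3.562 − 9.542 − x)×3.22
The z_c×3.22 term appears on both sides and cancels. Collect the known terms of each column as K = Σ(ρt)_known − 3.22 × (depth of known layers): K_1 = 114.7308 − 3.22×42.123 = −20.90526; K_2 = 25.95424 − 3.22×(3.562 + 9.542) = −16.24064.
Balance: K_1 = K_2 − x×(3.22 − 2.98), so x = (K_2 − K_1)/(3.22 − 2.98) = 4.66462/0.24 = 19.4 km.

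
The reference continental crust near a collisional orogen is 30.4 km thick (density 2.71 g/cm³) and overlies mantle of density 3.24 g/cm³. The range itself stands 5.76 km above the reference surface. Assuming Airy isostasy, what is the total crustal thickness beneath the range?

65.6 km

Root depth r = h ρ_c / (ρ_m − ρ_c) = 5.76 km × 2.71 / 0.53 = 29.45 km.
Total thickness = T + h + r = 30.4 km + 5.76 km + 29.45 km = 65.6 km.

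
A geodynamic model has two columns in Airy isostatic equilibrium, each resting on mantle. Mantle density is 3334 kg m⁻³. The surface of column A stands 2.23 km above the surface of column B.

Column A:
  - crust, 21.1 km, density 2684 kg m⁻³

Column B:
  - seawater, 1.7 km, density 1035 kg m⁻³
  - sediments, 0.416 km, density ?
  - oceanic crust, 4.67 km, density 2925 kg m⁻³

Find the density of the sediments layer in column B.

Take the compensation level at the base of the deeper column (depth z_c below the surface of column A) and equate Σ ρ_i t_i down to z_c; mantle fills any gap and the z_c terms cancel.
Column A: 21.1×2684 + (z_c − 21.1)×3334
Column B: 2.23×0 + 1.7×1035 + 0.416×ρ + 4.67×2925 + (z_c − 2.23 − 6.786)×3334
The z_c×3334 term appears on both sides and cancels. Collect the known terms of each column as K = Σ(ρt)_known − 3334 × (depth of known layers): K_A = 56632.4 − 3334×21.1 = −13715; K_B = 15419.25 − 3334×(2.23 + 6.786) = −14640.094.
Balance: K_A = K_B + 0.416×ρ, so ρ = (K_A − K_B)/0.416 = 925.094/0.416 = 2220 kg m⁻³.

2220 kg m⁻³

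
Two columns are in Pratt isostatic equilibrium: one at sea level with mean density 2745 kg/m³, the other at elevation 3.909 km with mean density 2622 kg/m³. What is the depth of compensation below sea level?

ρ_ref D = ρ (D + h) → D (ρ_ref − ρ) = ρ h.
D = ρ h/(ρ_ref − ρ) = 2622 × 3.909 km/(2745 − 2622) = 83.3 km.

83.3 km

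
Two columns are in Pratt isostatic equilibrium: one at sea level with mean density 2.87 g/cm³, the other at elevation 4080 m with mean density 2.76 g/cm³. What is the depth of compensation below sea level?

ρ_ref D = ρ (D + h) → D (ρ_ref − ρ) = ρ h.
D = ρ h/(ρ_ref − ρ) = 2.76 × 4080 m/(2.87 − 2.76) = 102000 m.

102000 m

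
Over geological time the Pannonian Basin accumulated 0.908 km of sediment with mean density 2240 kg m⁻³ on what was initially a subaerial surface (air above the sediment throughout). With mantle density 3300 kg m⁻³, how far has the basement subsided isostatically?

0.616 km

Subaerial load: s = t ρ_sed / ρ_m = 0.908 km × 2240/3300 = 0.616 km.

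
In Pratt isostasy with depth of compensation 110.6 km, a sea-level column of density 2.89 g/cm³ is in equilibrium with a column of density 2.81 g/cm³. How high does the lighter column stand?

3.15 km

ρ_ref D = ρ (D + h) → h = D (ρ_ref − ρ)/ρ.
h = 110.6 km × (2.89 − 2.81)/2.81 = 3.15 km.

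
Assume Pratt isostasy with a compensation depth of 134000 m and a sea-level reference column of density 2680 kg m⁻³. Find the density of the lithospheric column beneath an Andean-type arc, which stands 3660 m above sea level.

Pratt balance: ρ_ref D = ρ (D + h).
ρ = ρ_ref D/(D + h) = 2680 × 134000 m/(134000 m + 3660 m) = 2610 kg m⁻³.

2610 kg m⁻³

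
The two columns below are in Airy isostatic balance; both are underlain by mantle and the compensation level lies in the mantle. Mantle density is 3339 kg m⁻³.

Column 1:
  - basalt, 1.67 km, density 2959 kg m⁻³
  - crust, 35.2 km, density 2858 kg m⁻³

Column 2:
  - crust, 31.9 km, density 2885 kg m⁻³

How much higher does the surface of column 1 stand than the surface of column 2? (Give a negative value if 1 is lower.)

For any compensation level in the mantle, the mantle terms cancel and isostasy reduces to e = (Σt_1 − Σt_2) − (Σ(ρt)_1 − Σ(ρt)_2) / ρ_m.
Σt_1 = 36.87 km; Σt_2 = 31.9 km; Σ(ρt)_1 = 105543.13; Σ(ρt)_2 = 92031.5 (in km·kg m⁻³).
e = (36.87 − 31.9) − (105543.13 − 92031.5) / 3339 = 0.923 km.

0.923 km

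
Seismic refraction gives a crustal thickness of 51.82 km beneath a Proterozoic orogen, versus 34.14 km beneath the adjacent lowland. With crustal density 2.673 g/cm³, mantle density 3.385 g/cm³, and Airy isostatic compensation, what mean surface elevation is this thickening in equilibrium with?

3.72 km

Excess crust Δ = 51.82 km − 34.14 km = 17.68 km, split between elevation h and root r with h + r = Δ.
Airy balance ρ_c h = (ρ_m − ρ_c) r gives r = h ρ_c/(ρ_m − ρ_c), so h (1 + ρ_c/(ρ_m − ρ_c)) = Δ, i.e. h = Δ (ρ_m − ρ_c)/ρ_m.
h = 17.68 km × 0.712/3.385 = 3.72 km.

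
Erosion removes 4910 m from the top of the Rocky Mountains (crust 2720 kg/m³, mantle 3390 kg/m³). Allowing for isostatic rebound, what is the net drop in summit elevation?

970 m

Rebound u = e ρ_c/ρ_m = 4910 m × 2720/3390 = 3940 m.
Net surface drop = e − u = 4910 m − 3940 m = e (ρ_m − ρ_c)/ρ_m = 970 m.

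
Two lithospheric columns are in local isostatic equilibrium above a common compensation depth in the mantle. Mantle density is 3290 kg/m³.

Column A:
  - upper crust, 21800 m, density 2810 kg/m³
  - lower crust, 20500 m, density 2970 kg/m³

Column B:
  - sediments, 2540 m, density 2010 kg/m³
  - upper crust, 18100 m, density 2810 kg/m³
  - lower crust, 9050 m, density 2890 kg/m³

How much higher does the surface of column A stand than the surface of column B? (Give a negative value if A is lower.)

445 m

For any compensation level in the mantle, the mantle terms cancel and isostasy reduces to e = (Σt_A − Σt_B) − (Σ(ρt)_A − Σ(ρt)_B) / ρ_m.
Σt_A = 42300 m; Σt_B = 29690 m; Σ(ρt)_A = 122143000; Σ(ρt)_B = 82120900 (in m·kg/m³).
e = (42300 − 29690) − (122143000 − 82120900) / 3290 = 445 m.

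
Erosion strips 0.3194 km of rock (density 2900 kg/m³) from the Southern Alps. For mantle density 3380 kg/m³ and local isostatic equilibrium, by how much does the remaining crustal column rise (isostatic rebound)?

Unloading: uplift u = e ρ_c/ρ_m = 0.3194 km × 2900/3380 = 0.274 km.

0.274 km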